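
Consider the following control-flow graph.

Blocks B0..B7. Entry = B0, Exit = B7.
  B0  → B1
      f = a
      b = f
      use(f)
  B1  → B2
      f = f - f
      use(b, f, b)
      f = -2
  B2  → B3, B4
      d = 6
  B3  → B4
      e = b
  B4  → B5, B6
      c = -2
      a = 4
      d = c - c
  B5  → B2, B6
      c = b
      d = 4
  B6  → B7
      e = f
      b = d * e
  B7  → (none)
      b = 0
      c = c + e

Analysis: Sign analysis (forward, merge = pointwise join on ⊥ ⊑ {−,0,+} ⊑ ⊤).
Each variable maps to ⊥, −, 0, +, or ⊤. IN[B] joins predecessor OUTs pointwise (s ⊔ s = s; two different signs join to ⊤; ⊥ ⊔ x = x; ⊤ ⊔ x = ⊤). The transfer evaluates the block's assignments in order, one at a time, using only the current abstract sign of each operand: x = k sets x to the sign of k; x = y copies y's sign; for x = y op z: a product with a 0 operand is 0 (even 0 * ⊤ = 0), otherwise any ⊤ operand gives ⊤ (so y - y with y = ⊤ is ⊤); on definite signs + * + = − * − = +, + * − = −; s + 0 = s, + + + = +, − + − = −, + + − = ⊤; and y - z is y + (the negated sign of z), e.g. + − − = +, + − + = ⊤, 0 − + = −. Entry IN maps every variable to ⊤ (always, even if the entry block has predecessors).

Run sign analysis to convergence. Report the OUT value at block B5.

Per-block solution:
  B0: | IN=(all ⊤) | OUT=(all ⊤)
  B1: | IN=(all ⊤) | OUT={f:-; rest ⊤}
  B2: | IN={f:-; rest ⊤} | OUT={d:+, f:-; rest ⊤}
  B3: | IN={d:+, f:-; rest ⊤} | OUT={d:+, f:-; rest ⊤}
  B4: | IN={d:+, f:-; rest ⊤} | OUT={a:+, c:-, f:-; rest ⊤}
  B5: | IN={a:+, c:-, f:-; rest ⊤} | OUT={a:+, d:+, f:-; rest ⊤}
  B6: | IN={a:+, f:-; rest ⊤} | OUT={a:+, e:-, f:-; rest ⊤}
  B7: | IN={a:+, e:-, f:-; rest ⊤} | OUT={a:+, b:0, e:-, f:-; rest ⊤}

Merge at B5: IN[B5] = OUT[B4] = {a: +, b: ⊤, c: -, d: ⊤, e: ⊤, f: -}
Applying B5's transfer function to that IN value gives OUT[B5] (row B5 above).

Answer: {a: +, b: ⊤, c: ⊤, d: +, e: ⊤, f: -}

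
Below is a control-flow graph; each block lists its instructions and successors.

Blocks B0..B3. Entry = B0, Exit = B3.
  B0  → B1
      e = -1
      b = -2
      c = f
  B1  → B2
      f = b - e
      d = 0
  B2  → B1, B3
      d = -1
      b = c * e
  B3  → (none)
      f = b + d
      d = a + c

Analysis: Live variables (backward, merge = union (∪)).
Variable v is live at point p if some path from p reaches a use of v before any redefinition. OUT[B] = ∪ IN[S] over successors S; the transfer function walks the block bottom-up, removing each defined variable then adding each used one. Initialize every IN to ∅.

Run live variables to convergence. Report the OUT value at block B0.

Answer: {a, b, c, e}

Trace:
Converged values:
  B0:  IN={a, f}  OUT={a, b, c, e}
  B1:  IN={a, b, c, e}  OUT={a, c, e}
  B2:  IN={a, c, e}  OUT={a, b, c, d, e}
  B3:  IN={a, b, c, d}  OUT={}

Merge at B0: OUT[B0] = IN[B1] = {a, b, c, e}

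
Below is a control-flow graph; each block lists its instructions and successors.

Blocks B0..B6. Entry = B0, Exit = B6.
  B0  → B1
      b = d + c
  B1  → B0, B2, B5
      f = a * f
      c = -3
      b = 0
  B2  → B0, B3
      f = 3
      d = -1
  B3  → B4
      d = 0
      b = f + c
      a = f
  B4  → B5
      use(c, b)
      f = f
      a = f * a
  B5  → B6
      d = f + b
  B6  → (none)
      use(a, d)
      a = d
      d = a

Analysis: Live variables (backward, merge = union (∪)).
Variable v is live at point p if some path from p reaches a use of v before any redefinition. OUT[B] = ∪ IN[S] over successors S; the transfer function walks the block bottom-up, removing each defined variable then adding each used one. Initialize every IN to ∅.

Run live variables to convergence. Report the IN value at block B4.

Answer: {a, b, c, f}

Working:
Fixpoint table:
  B0:  IN={a, c, d, f}  OUT={a, d, f}
  B1:  IN={a, d, f}  OUT={a, b, c, d, f}
  B2:  IN={a, c}  OUT={a, c, d, f}
  B3:  IN={c, f}  OUT={a, b, c, f}
  B4:  IN={a, b, c, f}  OUT={a, b, f}
  B5:  IN={a, b, f}  OUT={a, d}
  B6:  IN={a, d}  OUT={}

Merge at B4: OUT[B4] = IN[B5] = {a, b, f}
Applying B4's transfer function to that OUT value gives IN[B4] (row B4 above).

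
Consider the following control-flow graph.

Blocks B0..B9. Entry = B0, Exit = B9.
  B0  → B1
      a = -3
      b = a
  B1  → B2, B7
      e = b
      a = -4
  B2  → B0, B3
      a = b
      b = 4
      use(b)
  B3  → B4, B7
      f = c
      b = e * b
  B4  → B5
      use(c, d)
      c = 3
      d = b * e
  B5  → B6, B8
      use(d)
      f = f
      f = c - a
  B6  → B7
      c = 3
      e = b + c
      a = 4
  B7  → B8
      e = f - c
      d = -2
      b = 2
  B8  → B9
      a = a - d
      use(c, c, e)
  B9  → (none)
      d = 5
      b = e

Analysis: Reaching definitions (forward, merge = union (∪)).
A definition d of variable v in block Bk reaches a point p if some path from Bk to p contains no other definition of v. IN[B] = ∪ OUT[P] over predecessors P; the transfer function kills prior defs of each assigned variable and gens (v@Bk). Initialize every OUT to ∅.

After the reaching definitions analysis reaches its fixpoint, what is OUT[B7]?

Answer: {a@B1, a@B2, a@B6, b@B7, c@B6, d@B7, e@B7, f@B3, f@B5}

Trace:
Fixpoint table:
  B0:   IN={a@B2, b@B2, e@B1}   OUT={a@B0, b@B0, e@B1}
  B1:   IN={a@B0, b@B0, e@B1}   OUT={a@B1, b@B0, e@B1}
  B2:   IN={a@B1, b@B0, e@B1}   OUT={a@B2, b@B2, e@B1}
  B3:   IN={a@B2, b@B2, e@B1}   OUT={a@B2, b@B3, e@B1, f@B3}
  B4:   IN={a@B2, b@B3, e@B1, f@B3}   OUT={a@B2, b@B3, c@B4, d@B4, e@B1, f@B3}
  B5:   IN={a@B2, b@B3, c@B4, d@B4, e@B1, f@B3}   OUT={a@B2, b@B3, c@B4, d@B4, e@B1, f@B5}
  B6:   IN={a@B2, b@B3, c@B4, d@B4, e@B1, f@B5}   OUT={a@B6, b@B3, c@B6, d@B4, e@B6, f@B5}
  B7:   IN={a@B1, a@B2, a@B6, b@B0, b@B3, c@B6, d@B4, e@B1, e@B6, f@B3, f@B5}   OUT={a@B1, a@B2, a@B6, b@B7, c@B6, d@B7, e@B7, f@B3, f@B5}
  B8:   IN={a@B1, a@B2, a@B6, b@B3, b@B7, c@B4, c@B6, d@B4, d@B7, e@B1, e@B7, f@B3, f@B5}   OUT={a@B8, b@B3, b@B7, c@B4, c@B6, d@B4, d@B7, e@B1, e@B7, f@B3, f@B5}
  B9:   IN={a@B8, b@B3, b@B7, c@B4, c@B6, d@B4, d@B7, e@B1, e@B7, f@B3, f@B5}   OUT={a@B8, b@B9, c@B4, c@B6, d@B9, e@B1, e@B7, f@B3, f@B5}

Merge at B7: IN[B7] = OUT[B1] ⊔ OUT[B3] ⊔ OUT[B6] = {a@B1, a@B2, a@B6, b@B0, b@B3, c@B6, d@B4, e@B1, e@B6, f@B3, f@B5}
Applying B7's transfer function to that IN value gives OUT[B7] (row B7 above).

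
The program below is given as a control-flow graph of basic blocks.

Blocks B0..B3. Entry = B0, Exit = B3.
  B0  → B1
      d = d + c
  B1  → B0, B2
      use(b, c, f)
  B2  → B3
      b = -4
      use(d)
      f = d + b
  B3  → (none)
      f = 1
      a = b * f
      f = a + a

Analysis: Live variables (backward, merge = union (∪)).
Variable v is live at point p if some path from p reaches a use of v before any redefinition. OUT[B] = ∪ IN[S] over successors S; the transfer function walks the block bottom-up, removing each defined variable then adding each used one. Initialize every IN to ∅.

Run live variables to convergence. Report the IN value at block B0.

Answer: {b, c, d, f}

Trace:
Converged values:
  B0:  IN={b, c, d, f}  OUT={b, c, d, f}
  B1:  IN={b, c, d, f}  OUT={b, c, d, f}
  B2:  IN={d}  OUT={b}
  B3:  IN={b}  OUT={}

Merge at B0: OUT[B0] = IN[B1] = {b, c, d, f}
Applying B0's transfer function to that OUT value gives IN[B0] (row B0 above).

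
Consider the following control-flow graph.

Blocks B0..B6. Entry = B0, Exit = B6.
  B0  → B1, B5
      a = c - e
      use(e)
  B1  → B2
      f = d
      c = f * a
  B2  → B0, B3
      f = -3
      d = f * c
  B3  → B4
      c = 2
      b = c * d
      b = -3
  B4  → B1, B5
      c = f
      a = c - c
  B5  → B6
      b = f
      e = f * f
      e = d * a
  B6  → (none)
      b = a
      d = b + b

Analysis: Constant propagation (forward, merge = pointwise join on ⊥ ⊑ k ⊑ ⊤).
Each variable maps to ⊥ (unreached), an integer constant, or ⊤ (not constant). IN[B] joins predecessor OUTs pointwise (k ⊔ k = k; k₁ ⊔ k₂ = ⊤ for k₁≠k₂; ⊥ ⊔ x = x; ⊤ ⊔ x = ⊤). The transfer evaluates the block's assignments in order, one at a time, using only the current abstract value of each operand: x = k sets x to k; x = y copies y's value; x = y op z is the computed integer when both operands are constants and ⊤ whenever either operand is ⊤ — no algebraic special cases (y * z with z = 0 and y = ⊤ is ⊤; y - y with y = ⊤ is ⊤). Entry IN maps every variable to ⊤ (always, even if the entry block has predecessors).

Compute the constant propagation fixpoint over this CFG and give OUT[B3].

Converged values:
  B0:  IN=(all ⊤)  OUT=(all ⊤)
  B1:  IN=(all ⊤)  OUT=(all ⊤)
  B2:  IN=(all ⊤)  OUT={f:-3; rest ⊤}
  B3:  IN={f:-3; rest ⊤}  OUT={b:-3, c:2, f:-3; rest ⊤}
  B4:  IN={b:-3, c:2, f:-3; rest ⊤}  OUT={a:0, b:-3, c:-3, f:-3; rest ⊤}
  B5:  IN=(all ⊤)  OUT=(all ⊤)
  B6:  IN=(all ⊤)  OUT=(all ⊤)

Merge at B3: IN[B3] = OUT[B2] = {a: ⊤, b: ⊤, c: ⊤, d: ⊤, e: ⊤, f: -3}
Applying B3's transfer function to that IN value gives OUT[B3] (row B3 above).

Answer: {a: ⊤, b: -3, c: 2, d: ⊤, e: ⊤, f: -3}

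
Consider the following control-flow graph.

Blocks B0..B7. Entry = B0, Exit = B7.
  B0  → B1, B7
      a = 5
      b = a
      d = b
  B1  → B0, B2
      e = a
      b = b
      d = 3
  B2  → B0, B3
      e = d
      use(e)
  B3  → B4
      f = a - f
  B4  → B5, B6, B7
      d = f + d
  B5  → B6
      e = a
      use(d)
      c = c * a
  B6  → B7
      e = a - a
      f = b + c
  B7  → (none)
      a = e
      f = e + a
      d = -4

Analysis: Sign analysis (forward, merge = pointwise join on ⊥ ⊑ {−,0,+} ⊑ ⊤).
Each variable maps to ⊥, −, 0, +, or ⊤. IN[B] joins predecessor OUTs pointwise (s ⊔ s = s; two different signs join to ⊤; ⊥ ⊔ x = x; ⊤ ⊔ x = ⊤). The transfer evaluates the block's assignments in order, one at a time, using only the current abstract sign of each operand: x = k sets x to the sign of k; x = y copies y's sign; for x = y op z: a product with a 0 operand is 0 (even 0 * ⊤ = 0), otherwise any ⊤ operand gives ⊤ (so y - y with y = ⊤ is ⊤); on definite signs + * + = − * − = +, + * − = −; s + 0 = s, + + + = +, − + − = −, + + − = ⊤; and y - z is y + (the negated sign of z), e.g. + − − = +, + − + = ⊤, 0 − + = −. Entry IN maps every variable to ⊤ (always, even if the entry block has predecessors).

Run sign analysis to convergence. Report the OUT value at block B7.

Converged values:
  B0: | IN=(all ⊤) | OUT={a:+, b:+, d:+; rest ⊤}
  B1: | IN={a:+, b:+, d:+; rest ⊤} | OUT={a:+, b:+, d:+, e:+; rest ⊤}
  B2: | IN={a:+, b:+, d:+, e:+; rest ⊤} | OUT={a:+, b:+, d:+, e:+; rest ⊤}
  B3: | IN={a:+, b:+, d:+, e:+; rest ⊤} | OUT={a:+, b:+, d:+, e:+; rest ⊤}
  B4: | IN={a:+, b:+, d:+, e:+; rest ⊤} | OUT={a:+, b:+, e:+; rest ⊤}
  B5: | IN={a:+, b:+, e:+; rest ⊤} | OUT={a:+, b:+, e:+; rest ⊤}
  B6: | IN={a:+, b:+, e:+; rest ⊤} | OUT={a:+, b:+; rest ⊤}
  B7: | IN={a:+, b:+; rest ⊤} | OUT={b:+, d:-; rest ⊤}

Merge at B7: IN[B7] = OUT[B0] ⊔ OUT[B4] ⊔ OUT[B6] = {a: +, b: +, c: ⊤, d: ⊤, e: ⊤, f: ⊤}
Applying B7's transfer function to that IN value gives OUT[B7] (row B7 above).

Answer: {a: ⊤, b: +, c: ⊤, d: -, e: ⊤, f: ⊤}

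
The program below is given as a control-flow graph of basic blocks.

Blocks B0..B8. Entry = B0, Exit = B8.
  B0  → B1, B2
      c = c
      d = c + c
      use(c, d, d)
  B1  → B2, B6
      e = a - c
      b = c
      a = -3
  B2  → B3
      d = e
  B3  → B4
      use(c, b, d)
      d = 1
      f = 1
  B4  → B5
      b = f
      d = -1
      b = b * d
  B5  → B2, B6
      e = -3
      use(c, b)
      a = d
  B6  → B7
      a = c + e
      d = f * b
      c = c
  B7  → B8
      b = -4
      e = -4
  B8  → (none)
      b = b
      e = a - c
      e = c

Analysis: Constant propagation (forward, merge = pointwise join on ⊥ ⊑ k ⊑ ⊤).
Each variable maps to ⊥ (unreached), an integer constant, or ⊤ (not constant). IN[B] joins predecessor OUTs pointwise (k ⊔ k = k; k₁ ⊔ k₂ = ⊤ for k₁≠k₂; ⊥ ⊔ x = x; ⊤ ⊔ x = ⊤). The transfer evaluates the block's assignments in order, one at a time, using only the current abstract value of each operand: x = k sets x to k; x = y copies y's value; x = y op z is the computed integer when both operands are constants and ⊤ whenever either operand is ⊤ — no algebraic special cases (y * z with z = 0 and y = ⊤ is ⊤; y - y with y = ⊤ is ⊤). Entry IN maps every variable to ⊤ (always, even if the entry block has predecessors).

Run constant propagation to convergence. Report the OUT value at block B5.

Answer: {a: -1, b: -1, c: ⊤, d: -1, e: -3, f: 1}

Derivation:
Fixpoint table:
  B0:  IN=(all ⊤)  OUT=(all ⊤)
  B1:  IN=(all ⊤)  OUT={a:-3; rest ⊤}
  B2:  IN=(all ⊤)  OUT=(all ⊤)
  B3:  IN=(all ⊤)  OUT={d:1, f:1; rest ⊤}
  B4:  IN={d:1, f:1; rest ⊤}  OUT={b:-1, d:-1, f:1; rest ⊤}
  B5:  IN={b:-1, d:-1, f:1; rest ⊤}  OUT={a:-1, b:-1, d:-1, e:-3, f:1; rest ⊤}
  B6:  IN=(all ⊤)  OUT=(all ⊤)
  B7:  IN=(all ⊤)  OUT={b:-4, e:-4; rest ⊤}
  B8:  IN={b:-4, e:-4; rest ⊤}  OUT={b:-4; rest ⊤}

Merge at B5: IN[B5] = OUT[B4] = {a: ⊤, b: -1, c: ⊤, d: -1, e: ⊤, f: 1}
Applying B5's transfer function to that IN value gives OUT[B5] (row B5 above).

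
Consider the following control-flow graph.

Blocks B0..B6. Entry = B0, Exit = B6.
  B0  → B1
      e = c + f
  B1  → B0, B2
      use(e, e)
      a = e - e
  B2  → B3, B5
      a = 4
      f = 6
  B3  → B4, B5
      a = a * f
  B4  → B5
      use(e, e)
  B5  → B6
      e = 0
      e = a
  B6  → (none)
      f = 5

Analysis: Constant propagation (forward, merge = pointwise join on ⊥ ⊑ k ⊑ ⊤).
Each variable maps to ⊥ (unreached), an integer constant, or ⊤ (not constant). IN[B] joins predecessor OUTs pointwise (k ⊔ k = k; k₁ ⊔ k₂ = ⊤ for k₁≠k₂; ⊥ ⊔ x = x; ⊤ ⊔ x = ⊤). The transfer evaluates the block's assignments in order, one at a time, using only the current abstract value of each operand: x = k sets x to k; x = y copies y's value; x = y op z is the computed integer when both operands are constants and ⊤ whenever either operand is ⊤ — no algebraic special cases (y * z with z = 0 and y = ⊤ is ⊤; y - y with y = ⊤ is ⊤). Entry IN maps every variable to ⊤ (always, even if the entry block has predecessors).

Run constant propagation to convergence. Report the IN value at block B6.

Answer: {a: ⊤, b: ⊤, c: ⊤, d: ⊤, e: ⊤, f: 6}

Working:
Fixpoint table:
  B0:   IN=(all ⊤)   OUT=(all ⊤)
  B1:   IN=(all ⊤)   OUT=(all ⊤)
  B2:   IN=(all ⊤)   OUT={a:4, f:6; rest ⊤}
  B3:   IN={a:4, f:6; rest ⊤}   OUT={a:24, f:6; rest ⊤}
  B4:   IN={a:24, f:6; rest ⊤}   OUT={a:24, f:6; rest ⊤}
  B5:   IN={f:6; rest ⊤}   OUT={f:6; rest ⊤}
  B6:   IN={f:6; rest ⊤}   OUT={f:5; rest ⊤}

Merge at B6: IN[B6] = OUT[B5] = {a: ⊤, b: ⊤, c: ⊤, d: ⊤, e: ⊤, f: 6}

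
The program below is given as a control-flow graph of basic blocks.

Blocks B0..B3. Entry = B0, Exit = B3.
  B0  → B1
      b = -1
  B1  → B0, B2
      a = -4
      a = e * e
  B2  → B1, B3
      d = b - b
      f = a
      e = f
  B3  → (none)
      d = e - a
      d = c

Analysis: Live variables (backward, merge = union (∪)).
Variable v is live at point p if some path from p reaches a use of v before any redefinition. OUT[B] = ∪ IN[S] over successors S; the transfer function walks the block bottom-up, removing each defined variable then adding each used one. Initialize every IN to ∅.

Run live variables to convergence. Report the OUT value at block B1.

Fixpoint table:
  B0: | IN={c, e} | OUT={b, c, e}
  B1: | IN={b, c, e} | OUT={a, b, c, e}
  B2: | IN={a, b, c} | OUT={a, b, c, e}
  B3: | IN={a, c, e} | OUT={}

Merge at B1: OUT[B1] = IN[B0] ⊔ IN[B2] = {a, b, c, e}

Answer: {a, b, c, e}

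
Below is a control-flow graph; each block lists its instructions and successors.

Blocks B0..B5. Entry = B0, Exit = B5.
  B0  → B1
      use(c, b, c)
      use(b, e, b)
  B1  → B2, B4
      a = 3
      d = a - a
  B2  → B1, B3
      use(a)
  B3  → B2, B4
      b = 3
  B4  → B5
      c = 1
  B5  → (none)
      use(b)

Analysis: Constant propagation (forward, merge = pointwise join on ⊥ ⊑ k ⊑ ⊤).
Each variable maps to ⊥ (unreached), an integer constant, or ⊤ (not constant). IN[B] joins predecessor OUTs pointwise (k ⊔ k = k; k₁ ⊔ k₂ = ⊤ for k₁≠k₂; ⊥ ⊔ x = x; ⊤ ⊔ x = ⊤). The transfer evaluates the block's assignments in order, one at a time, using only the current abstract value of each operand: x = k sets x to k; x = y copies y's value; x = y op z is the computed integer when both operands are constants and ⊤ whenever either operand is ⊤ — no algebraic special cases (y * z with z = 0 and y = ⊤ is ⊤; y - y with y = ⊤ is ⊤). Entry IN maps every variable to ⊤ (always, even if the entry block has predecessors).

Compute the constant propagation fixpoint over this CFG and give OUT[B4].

Per-block solution:
  B0: | IN=(all ⊤) | OUT=(all ⊤)
  B1: | IN=(all ⊤) | OUT={a:3, d:0; rest ⊤}
  B2: | IN={a:3, d:0; rest ⊤} | OUT={a:3, d:0; rest ⊤}
  B3: | IN={a:3, d:0; rest ⊤} | OUT={a:3, b:3, d:0; rest ⊤}
  B4: | IN={a:3, d:0; rest ⊤} | OUT={a:3, c:1, d:0; rest ⊤}
  B5: | IN={a:3, c:1, d:0; rest ⊤} | OUT={a:3, c:1, d:0; rest ⊤}

Merge at B4: IN[B4] = OUT[B1] ⊔ OUT[B3] = {a: 3, b: ⊤, c: ⊤, d: 0, e: ⊤, f: ⊤}
Applying B4's transfer function to that IN value gives OUT[B4] (row B4 above).

Answer: {a: 3, b: ⊤, c: 1, d: 0, e: ⊤, f: ⊤}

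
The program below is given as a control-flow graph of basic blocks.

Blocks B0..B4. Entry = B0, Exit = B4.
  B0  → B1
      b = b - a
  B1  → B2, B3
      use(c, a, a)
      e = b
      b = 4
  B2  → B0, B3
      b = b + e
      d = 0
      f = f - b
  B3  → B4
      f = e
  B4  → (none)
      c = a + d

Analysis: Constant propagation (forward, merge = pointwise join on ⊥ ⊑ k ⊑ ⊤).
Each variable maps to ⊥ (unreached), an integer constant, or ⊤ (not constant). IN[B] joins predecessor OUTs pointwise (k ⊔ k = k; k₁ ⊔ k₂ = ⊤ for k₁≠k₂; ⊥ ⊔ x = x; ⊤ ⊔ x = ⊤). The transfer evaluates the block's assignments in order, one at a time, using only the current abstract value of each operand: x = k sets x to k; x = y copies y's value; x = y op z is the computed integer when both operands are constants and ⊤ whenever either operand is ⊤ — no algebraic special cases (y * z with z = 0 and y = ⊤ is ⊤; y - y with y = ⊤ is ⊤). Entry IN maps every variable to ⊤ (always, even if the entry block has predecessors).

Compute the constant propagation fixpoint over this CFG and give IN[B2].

Answer: {a: ⊤, b: 4, c: ⊤, d: ⊤, e: ⊤, f: ⊤}

Trace:
Per-block solution:
  B0:   IN=(all ⊤)   OUT=(all ⊤)
  B1:   IN=(all ⊤)   OUT={b:4; rest ⊤}
  B2:   IN={b:4; rest ⊤}   OUT={d:0; rest ⊤}
  B3:   IN=(all ⊤)   OUT=(all ⊤)
  B4:   IN=(all ⊤)   OUT=(all ⊤)

Merge at B2: IN[B2] = OUT[B1] = {a: ⊤, b: 4, c: ⊤, d: ⊤, e: ⊤, f: ⊤}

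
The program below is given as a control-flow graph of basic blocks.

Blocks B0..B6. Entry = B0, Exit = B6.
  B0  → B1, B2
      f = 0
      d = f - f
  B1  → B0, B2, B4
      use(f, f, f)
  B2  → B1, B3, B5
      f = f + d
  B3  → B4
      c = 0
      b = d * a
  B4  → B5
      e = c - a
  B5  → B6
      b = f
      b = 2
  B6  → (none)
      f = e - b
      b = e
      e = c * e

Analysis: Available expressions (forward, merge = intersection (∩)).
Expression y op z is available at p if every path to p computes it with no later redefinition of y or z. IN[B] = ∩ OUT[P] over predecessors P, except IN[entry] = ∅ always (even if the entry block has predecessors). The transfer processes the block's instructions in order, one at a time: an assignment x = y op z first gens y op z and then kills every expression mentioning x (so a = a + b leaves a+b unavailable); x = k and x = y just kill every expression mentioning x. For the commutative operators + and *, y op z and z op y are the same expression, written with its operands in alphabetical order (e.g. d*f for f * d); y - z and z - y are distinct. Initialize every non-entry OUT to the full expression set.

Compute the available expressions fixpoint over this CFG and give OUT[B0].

Answer: {f-f}

Derivation:
Per-block solution:
  B0:  IN={}  OUT={f-f}
  B1:  IN={}  OUT={}
  B2:  IN={}  OUT={}
  B3:  IN={}  OUT={a*d}
  B4:  IN={}  OUT={c-a}
  B5:  IN={}  OUT={}
  B6:  IN={}  OUT={}

Merge at B0 (entry node, so the boundary value {} is joined with the incoming edge(s)): IN[B0] = {} ∩ OUT[B1] = {}
Applying B0's transfer function to that IN value gives OUT[B0] (row B0 above).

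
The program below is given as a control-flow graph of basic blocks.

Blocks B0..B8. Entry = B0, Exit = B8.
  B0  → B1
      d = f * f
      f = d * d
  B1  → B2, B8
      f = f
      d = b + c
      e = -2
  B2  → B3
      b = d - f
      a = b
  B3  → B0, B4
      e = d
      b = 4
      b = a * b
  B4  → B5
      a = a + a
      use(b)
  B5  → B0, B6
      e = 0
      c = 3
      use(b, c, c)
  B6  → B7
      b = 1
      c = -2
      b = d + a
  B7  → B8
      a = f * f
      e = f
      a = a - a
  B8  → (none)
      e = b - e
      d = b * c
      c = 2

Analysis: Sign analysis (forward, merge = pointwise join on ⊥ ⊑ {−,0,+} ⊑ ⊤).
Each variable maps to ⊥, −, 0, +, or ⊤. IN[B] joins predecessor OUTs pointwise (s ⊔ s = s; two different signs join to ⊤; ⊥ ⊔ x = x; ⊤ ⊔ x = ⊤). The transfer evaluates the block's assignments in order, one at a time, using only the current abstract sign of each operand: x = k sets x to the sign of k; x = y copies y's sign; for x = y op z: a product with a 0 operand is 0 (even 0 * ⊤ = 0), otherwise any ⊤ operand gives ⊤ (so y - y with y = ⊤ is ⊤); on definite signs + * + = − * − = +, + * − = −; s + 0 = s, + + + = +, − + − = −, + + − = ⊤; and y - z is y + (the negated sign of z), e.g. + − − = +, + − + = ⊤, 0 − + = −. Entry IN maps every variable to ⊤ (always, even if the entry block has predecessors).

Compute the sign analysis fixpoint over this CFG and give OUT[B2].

Answer: {a: ⊤, b: ⊤, c: ⊤, d: ⊤, e: -, f: ⊤}

Trace:
Per-block solution:
  B0:   IN=(all ⊤)   OUT=(all ⊤)
  B1:   IN=(all ⊤)   OUT={e:-; rest ⊤}
  B2:   IN={e:-; rest ⊤}   OUT={e:-; rest ⊤}
  B3:   IN={e:-; rest ⊤}   OUT=(all ⊤)
  B4:   IN=(all ⊤)   OUT=(all ⊤)
  B5:   IN=(all ⊤)   OUT={c:+, e:0; rest ⊤}
  B6:   IN={c:+, e:0; rest ⊤}   OUT={c:-, e:0; rest ⊤}
  B7:   IN={c:-, e:0; rest ⊤}   OUT={c:-; rest ⊤}
  B8:   IN=(all ⊤)   OUT={c:+; rest ⊤}

Merge at B2: IN[B2] = OUT[B1] = {a: ⊤, b: ⊤, c: ⊤, d: ⊤, e: -, f: ⊤}
Applying B2's transfer function to that IN value gives OUT[B2] (row B2 above).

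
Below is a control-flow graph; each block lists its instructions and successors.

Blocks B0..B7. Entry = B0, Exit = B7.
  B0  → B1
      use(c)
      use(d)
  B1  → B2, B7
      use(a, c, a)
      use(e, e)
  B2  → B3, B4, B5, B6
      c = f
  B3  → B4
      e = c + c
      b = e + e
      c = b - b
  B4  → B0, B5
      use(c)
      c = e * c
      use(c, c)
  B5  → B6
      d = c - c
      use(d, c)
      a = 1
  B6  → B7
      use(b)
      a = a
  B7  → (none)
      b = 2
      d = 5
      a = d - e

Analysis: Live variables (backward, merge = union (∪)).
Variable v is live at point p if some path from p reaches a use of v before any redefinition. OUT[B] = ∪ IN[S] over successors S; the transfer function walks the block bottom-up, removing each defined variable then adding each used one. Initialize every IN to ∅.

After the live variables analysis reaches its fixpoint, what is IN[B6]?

Fixpoint table:
  B0:   IN={a, b, c, d, e, f}   OUT={a, b, c, d, e, f}
  B1:   IN={a, b, c, d, e, f}   OUT={a, b, d, e, f}
  B2:   IN={a, b, d, e, f}   OUT={a, b, c, d, e, f}
  B3:   IN={a, c, d, f}   OUT={a, b, c, d, e, f}
  B4:   IN={a, b, c, d, e, f}   OUT={a, b, c, d, e, f}
  B5:   IN={b, c, e}   OUT={a, b, e}
  B6:   IN={a, b, e}   OUT={e}
  B7:   IN={e}   OUT={}

Merge at B6: OUT[B6] = IN[B7] = {e}
Applying B6's transfer function to that OUT value gives IN[B6] (row B6 above).

Answer: {a, b, e}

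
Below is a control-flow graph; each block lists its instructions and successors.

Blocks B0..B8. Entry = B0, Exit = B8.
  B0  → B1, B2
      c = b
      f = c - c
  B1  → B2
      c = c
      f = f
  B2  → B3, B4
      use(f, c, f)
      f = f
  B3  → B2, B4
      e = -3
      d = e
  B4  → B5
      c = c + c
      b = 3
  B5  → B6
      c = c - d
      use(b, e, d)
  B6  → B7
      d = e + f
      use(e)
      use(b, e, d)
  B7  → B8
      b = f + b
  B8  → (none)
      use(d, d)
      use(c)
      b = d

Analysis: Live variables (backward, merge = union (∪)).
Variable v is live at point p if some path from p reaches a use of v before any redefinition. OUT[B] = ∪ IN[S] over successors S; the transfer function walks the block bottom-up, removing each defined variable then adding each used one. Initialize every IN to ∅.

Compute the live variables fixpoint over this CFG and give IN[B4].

Converged values:
  B0: | IN={b, d, e} | OUT={c, d, e, f}
  B1: | IN={c, d, e, f} | OUT={c, d, e, f}
  B2: | IN={c, d, e, f} | OUT={c, d, e, f}
  B3: | IN={c, f} | OUT={c, d, e, f}
  B4: | IN={c, d, e, f} | OUT={b, c, d, e, f}
  B5: | IN={b, c, d, e, f} | OUT={b, c, e, f}
  B6: | IN={b, c, e, f} | OUT={b, c, d, f}
  B7: | IN={b, c, d, f} | OUT={c, d}
  B8: | IN={c, d} | OUT={}

Merge at B4: OUT[B4] = IN[B5] = {b, c, d, e, f}
Applying B4's transfer function to that OUT value gives IN[B4] (row B4 above).

Answer: {c, d, e, f}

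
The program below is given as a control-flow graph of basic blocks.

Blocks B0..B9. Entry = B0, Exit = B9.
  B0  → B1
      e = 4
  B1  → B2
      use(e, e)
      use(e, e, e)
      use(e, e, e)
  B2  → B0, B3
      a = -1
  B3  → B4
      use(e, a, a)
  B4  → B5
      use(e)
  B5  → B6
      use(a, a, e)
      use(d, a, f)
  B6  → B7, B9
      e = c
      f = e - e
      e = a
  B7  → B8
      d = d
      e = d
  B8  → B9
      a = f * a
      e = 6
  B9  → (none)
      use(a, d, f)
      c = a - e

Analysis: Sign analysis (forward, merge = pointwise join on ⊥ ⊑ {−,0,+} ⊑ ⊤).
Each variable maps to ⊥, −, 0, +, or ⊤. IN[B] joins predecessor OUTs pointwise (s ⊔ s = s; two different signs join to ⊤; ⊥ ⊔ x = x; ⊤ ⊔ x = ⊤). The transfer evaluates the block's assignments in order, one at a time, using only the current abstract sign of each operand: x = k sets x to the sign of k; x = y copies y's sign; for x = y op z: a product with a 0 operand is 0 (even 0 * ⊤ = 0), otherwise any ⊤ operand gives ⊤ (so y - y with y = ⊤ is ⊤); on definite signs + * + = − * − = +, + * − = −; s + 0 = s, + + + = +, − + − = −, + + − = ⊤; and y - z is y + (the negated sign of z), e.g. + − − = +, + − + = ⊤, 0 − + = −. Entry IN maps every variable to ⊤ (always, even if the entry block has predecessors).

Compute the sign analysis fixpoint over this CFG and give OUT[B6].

Answer: {a: -, b: ⊤, c: ⊤, d: ⊤, e: -, f: ⊤}

Trace:
Per-block solution:
  B0:   IN=(all ⊤)   OUT={e:+; rest ⊤}
  B1:   IN={e:+; rest ⊤}   OUT={e:+; rest ⊤}
  B2:   IN={e:+; rest ⊤}   OUT={a:-, e:+; rest ⊤}
  B3:   IN={a:-, e:+; rest ⊤}   OUT={a:-, e:+; rest ⊤}
  B4:   IN={a:-, e:+; rest ⊤}   OUT={a:-, e:+; rest ⊤}
  B5:   IN={a:-, e:+; rest ⊤}   OUT={a:-, e:+; rest ⊤}
  B6:   IN={a:-, e:+; rest ⊤}   OUT={a:-, e:-; rest ⊤}
  B7:   IN={a:-, e:-; rest ⊤}   OUT={a:-; rest ⊤}
  B8:   IN={a:-; rest ⊤}   OUT={e:+; rest ⊤}
  B9:   IN=(all ⊤)   OUT=(all ⊤)

Merge at B6: IN[B6] = OUT[B5] = {a: -, b: ⊤, c: ⊤, d: ⊤, e: +, f: ⊤}
Applying B6's transfer function to that IN value gives OUT[B6] (row B6 above).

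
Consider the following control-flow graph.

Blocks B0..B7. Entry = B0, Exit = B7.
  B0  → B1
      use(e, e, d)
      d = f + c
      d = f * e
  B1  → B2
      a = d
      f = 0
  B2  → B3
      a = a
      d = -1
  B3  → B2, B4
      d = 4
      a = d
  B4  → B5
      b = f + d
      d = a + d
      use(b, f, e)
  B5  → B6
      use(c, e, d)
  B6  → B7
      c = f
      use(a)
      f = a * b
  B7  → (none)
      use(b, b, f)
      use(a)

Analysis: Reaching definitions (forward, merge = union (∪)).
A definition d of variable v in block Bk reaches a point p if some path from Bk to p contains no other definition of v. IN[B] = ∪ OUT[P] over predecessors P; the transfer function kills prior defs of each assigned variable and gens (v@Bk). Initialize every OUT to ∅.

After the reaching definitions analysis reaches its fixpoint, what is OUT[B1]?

Answer: {a@B1, d@B0, f@B1}

Derivation:
Fixpoint table:
  B0:  IN={}  OUT={d@B0}
  B1:  IN={d@B0}  OUT={a@B1, d@B0, f@B1}
  B2:  IN={a@B1, a@B3, d@B0, d@B3, f@B1}  OUT={a@B2, d@B2, f@B1}
  B3:  IN={a@B2, d@B2, f@B1}  OUT={a@B3, d@B3, f@B1}
  B4:  IN={a@B3, d@B3, f@B1}  OUT={a@B3, b@B4, d@B4, f@B1}
  B5:  IN={a@B3, b@B4, d@B4, f@B1}  OUT={a@B3, b@B4, d@B4, f@B1}
  B6:  IN={a@B3, b@B4, d@B4, f@B1}  OUT={a@B3, b@B4, c@B6, d@B4, f@B6}
  B7:  IN={a@B3, b@B4, c@B6, d@B4, f@B6}  OUT={a@B3, b@B4, c@B6, d@B4, f@B6}

Merge at B1: IN[B1] = OUT[B0] = {d@B0}
Applying B1's transfer function to that IN value gives OUT[B1] (row B1 above).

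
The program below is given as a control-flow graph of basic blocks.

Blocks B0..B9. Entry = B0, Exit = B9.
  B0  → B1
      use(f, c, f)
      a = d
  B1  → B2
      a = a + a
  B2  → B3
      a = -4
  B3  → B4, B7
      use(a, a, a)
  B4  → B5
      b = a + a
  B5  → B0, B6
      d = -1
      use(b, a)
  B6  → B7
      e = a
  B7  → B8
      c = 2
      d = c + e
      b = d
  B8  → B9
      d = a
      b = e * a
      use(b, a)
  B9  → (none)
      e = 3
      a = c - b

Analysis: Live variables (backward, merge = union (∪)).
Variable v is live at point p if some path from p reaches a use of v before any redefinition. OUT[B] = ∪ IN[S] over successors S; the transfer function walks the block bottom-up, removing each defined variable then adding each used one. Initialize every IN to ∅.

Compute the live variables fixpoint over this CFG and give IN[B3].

Answer: {a, c, e, f}

Trace:
Fixpoint table:
  B0:   IN={c, d, e, f}   OUT={a, c, e, f}
  B1:   IN={a, c, e, f}   OUT={c, e, f}
  B2:   IN={c, e, f}   OUT={a, c, e, f}
  B3:   IN={a, c, e, f}   OUT={a, c, e, f}
  B4:   IN={a, c, e, f}   OUT={a, b, c, e, f}
  B5:   IN={a, b, c, e, f}   OUT={a, c, d, e, f}
  B6:   IN={a}   OUT={a, e}
  B7:   IN={a, e}   OUT={a, c, e}
  B8:   IN={a, c, e}   OUT={b, c}
  B9:   IN={b, c}   OUT={}

Merge at B3: OUT[B3] = IN[B4] ⊔ IN[B7] = {a, c, e, f}
Applying B3's transfer function to that OUT value gives IN[B3] (row B3 above).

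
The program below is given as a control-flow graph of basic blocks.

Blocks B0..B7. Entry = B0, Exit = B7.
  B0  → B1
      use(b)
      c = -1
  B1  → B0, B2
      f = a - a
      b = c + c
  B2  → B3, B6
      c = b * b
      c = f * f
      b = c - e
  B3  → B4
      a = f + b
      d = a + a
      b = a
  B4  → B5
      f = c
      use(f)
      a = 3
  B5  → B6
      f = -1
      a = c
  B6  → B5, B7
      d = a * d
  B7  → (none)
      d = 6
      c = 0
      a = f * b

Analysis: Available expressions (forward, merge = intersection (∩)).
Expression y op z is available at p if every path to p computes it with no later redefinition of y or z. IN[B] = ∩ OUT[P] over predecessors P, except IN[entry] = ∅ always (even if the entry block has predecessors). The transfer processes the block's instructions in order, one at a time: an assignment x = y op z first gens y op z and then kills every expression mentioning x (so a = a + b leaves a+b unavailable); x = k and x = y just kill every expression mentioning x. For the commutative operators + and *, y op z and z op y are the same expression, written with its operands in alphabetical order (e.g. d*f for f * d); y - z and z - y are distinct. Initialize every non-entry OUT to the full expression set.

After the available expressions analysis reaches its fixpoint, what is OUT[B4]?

Fixpoint table:
  B0: | IN={} | OUT={}
  B1: | IN={} | OUT={a-a, c+c}
  B2: | IN={a-a, c+c} | OUT={a-a, c-e, f*f}
  B3: | IN={a-a, c-e, f*f} | OUT={a+a, c-e, f*f}
  B4: | IN={a+a, c-e, f*f} | OUT={c-e}
  B5: | IN={c-e} | OUT={c-e}
  B6: | IN={c-e} | OUT={c-e}
  B7: | IN={c-e} | OUT={b*f}

Merge at B4: IN[B4] = OUT[B3] = {a+a, c-e, f*f}
Applying B4's transfer function to that IN value gives OUT[B4] (row B4 above).

Answer: {c-e}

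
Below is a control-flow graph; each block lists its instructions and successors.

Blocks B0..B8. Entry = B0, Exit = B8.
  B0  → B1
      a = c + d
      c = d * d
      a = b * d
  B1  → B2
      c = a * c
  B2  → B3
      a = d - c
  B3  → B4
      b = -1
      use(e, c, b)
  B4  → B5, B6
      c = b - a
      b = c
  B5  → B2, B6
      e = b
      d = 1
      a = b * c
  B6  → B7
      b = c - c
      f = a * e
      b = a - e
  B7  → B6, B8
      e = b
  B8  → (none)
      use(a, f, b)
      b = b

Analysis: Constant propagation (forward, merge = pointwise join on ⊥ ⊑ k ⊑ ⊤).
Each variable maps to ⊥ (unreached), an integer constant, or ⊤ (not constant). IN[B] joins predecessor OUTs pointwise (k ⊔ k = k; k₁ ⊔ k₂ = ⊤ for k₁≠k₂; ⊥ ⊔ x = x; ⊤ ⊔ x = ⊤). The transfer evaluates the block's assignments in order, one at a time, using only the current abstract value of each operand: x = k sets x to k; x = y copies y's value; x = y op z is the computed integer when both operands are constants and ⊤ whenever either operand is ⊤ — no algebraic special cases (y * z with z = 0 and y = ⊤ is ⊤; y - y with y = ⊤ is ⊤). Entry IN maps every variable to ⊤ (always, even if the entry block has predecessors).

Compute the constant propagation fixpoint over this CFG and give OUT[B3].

Fixpoint table:
  B0:  IN=(all ⊤)  OUT=(all ⊤)
  B1:  IN=(all ⊤)  OUT=(all ⊤)
  B2:  IN=(all ⊤)  OUT=(all ⊤)
  B3:  IN=(all ⊤)  OUT={b:-1; rest ⊤}
  B4:  IN={b:-1; rest ⊤}  OUT=(all ⊤)
  B5:  IN=(all ⊤)  OUT={d:1; rest ⊤}
  B6:  IN=(all ⊤)  OUT=(all ⊤)
  B7:  IN=(all ⊤)  OUT=(all ⊤)
  B8:  IN=(all ⊤)  OUT=(all ⊤)

Merge at B3: IN[B3] = OUT[B2] = {a: ⊤, b: ⊤, c: ⊤, d: ⊤, e: ⊤, f: ⊤}
Applying B3's transfer function to that IN value gives OUT[B3] (row B3 above).

Answer: {a: ⊤, b: -1, c: ⊤, d: ⊤, e: ⊤, f: ⊤}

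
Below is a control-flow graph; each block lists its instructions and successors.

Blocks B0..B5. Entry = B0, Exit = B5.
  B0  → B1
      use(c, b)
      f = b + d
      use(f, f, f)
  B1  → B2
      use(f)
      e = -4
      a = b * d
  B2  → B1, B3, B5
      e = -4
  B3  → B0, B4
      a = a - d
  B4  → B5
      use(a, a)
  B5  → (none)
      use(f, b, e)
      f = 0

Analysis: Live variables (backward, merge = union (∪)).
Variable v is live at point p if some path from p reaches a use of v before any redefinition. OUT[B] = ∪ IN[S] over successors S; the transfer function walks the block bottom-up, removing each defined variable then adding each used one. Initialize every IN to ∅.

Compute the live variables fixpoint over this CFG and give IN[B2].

Answer: {a, b, c, d, f}

Trace:
Per-block solution:
  B0:   IN={b, c, d}   OUT={b, c, d, f}
  B1:   IN={b, c, d, f}   OUT={a, b, c, d, f}
  B2:   IN={a, b, c, d, f}   OUT={a, b, c, d, e, f}
  B3:   IN={a, b, c, d, e, f}   OUT={a, b, c, d, e, f}
  B4:   IN={a, b, e, f}   OUT={b, e, f}
  B5:   IN={b, e, f}   OUT={}

Merge at B2: OUT[B2] = IN[B1] ⊔ IN[B3] ⊔ IN[B5] = {a, b, c, d, e, f}
Applying B2's transfer function to that OUT value gives IN[B2] (row B2 above).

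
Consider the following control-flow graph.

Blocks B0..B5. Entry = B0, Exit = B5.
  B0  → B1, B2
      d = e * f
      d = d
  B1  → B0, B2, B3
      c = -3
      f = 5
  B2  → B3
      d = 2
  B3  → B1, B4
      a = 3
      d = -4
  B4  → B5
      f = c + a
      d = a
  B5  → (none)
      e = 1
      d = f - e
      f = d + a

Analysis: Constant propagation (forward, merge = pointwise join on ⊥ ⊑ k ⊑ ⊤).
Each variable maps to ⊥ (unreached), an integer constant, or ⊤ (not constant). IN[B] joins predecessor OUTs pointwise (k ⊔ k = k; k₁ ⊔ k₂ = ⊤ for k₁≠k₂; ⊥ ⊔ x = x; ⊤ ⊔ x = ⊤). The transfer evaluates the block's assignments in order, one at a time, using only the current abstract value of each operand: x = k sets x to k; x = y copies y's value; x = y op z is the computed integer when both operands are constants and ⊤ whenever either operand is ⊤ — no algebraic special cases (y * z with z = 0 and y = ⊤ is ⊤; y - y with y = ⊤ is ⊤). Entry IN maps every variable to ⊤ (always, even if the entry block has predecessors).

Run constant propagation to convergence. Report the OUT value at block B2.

Fixpoint table:
  B0: | IN=(all ⊤) | OUT=(all ⊤)
  B1: | IN=(all ⊤) | OUT={c:-3, f:5; rest ⊤}
  B2: | IN=(all ⊤) | OUT={d:2; rest ⊤}
  B3: | IN=(all ⊤) | OUT={a:3, d:-4; rest ⊤}
  B4: | IN={a:3, d:-4; rest ⊤} | OUT={a:3, d:3; rest ⊤}
  B5: | IN={a:3, d:3; rest ⊤} | OUT={a:3, e:1; rest ⊤}

Merge at B2: IN[B2] = OUT[B0] ⊔ OUT[B1] = {a: ⊤, b: ⊤, c: ⊤, d: ⊤, e: ⊤, f: ⊤}
Applying B2's transfer function to that IN value gives OUT[B2] (row B2 above).

Answer: {a: ⊤, b: ⊤, c: ⊤, d: 2, e: ⊤, f: ⊤}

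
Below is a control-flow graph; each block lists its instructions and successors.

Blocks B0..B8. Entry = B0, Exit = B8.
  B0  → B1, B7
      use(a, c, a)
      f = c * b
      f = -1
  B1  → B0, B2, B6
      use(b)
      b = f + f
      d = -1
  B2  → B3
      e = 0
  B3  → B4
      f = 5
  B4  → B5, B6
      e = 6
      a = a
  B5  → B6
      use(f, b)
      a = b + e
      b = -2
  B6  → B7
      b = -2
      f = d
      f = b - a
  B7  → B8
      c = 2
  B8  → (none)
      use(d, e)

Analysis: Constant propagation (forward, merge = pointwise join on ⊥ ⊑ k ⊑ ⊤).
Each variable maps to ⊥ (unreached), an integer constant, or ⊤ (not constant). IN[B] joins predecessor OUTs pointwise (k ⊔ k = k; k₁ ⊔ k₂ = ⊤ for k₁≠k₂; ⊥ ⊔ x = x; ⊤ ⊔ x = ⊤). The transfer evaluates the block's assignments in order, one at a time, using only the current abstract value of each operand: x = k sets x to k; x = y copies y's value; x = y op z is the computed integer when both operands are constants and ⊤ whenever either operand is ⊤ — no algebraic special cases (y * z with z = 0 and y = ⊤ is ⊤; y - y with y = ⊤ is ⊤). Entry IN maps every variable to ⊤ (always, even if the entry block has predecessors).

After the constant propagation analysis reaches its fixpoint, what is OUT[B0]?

Fixpoint table:
  B0: | IN=(all ⊤) | OUT={f:-1; rest ⊤}
  B1: | IN={f:-1; rest ⊤} | OUT={b:-2, d:-1, f:-1; rest ⊤}
  B2: | IN={b:-2, d:-1, f:-1; rest ⊤} | OUT={b:-2, d:-1, e:0, f:-1; rest ⊤}
  B3: | IN={b:-2, d:-1, e:0, f:-1; rest ⊤} | OUT={b:-2, d:-1, e:0, f:5; rest ⊤}
  B4: | IN={b:-2, d:-1, e:0, f:5; rest ⊤} | OUT={b:-2, d:-1, e:6, f:5; rest ⊤}
  B5: | IN={b:-2, d:-1, e:6, f:5; rest ⊤} | OUT={a:4, b:-2, d:-1, e:6, f:5; rest ⊤}
  B6: | IN={b:-2, d:-1; rest ⊤} | OUT={b:-2, d:-1; rest ⊤}
  B7: | IN=(all ⊤) | OUT={c:2; rest ⊤}
  B8: | IN={c:2; rest ⊤} | OUT={c:2; rest ⊤}

Merge at B0 (entry node, so the boundary value (all ⊤) is joined with the incoming edge(s)): IN[B0] = (all ⊤) ⊔ OUT[B1] = {a: ⊤, b: ⊤, c: ⊤, d: ⊤, e: ⊤, f: ⊤}
Applying B0's transfer function to that IN value gives OUT[B0] (row B0 above).

Answer: {a: ⊤, b: ⊤, c: ⊤, d: ⊤, e: ⊤, f: -1}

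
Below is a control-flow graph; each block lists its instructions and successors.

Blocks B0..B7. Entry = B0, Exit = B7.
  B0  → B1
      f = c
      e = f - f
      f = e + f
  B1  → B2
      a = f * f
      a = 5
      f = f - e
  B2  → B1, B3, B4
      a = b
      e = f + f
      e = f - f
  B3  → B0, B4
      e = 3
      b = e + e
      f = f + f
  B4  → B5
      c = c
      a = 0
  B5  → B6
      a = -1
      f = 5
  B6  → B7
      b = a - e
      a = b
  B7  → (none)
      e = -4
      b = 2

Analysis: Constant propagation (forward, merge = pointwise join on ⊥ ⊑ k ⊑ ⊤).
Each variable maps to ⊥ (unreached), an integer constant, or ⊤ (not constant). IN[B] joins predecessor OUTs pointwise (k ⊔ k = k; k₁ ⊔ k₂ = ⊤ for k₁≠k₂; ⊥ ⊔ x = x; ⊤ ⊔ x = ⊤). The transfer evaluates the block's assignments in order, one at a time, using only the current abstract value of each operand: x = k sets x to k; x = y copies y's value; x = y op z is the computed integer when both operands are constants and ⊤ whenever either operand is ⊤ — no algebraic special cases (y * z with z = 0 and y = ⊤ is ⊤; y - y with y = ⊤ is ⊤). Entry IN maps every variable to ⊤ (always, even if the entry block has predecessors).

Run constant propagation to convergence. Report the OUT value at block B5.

Answer: {a: -1, b: ⊤, c: ⊤, d: ⊤, e: ⊤, f: 5}

Derivation:
Fixpoint table:
  B0: | IN=(all ⊤) | OUT=(all ⊤)
  B1: | IN=(all ⊤) | OUT={a:5; rest ⊤}
  B2: | IN={a:5; rest ⊤} | OUT=(all ⊤)
  B3: | IN=(all ⊤) | OUT={b:6, e:3; rest ⊤}
  B4: | IN=(all ⊤) | OUT={a:0; rest ⊤}
  B5: | IN={a:0; rest ⊤} | OUT={a:-1, f:5; rest ⊤}
  B6: | IN={a:-1, f:5; rest ⊤} | OUT={f:5; rest ⊤}
  B7: | IN={f:5; rest ⊤} | OUT={b:2, e:-4, f:5; rest ⊤}

Merge at B5: IN[B5] = OUT[B4] = {a: 0, b: ⊤, c: ⊤, d: ⊤, e: ⊤, f: ⊤}
Applying B5's transfer function to that IN value gives OUT[B5] (row B5 above).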